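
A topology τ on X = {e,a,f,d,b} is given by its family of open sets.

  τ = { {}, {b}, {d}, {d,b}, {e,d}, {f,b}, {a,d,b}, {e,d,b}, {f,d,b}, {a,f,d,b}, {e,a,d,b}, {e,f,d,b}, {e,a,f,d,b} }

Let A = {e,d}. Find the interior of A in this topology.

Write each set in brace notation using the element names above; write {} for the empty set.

U open, U⊆A: {}, {d}, {e,d}. int(A) = ⋃ = {e,d}

{e,d}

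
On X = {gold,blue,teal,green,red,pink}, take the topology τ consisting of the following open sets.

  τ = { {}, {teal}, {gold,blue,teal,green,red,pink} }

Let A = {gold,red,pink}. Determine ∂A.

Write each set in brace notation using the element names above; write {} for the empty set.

open subsets of A: {}; so int(A) = {}
closure: X∖int(X∖A) = X∖{teal} = {gold,blue,green,red,pink}
∂A = {gold,blue,green,red,pink} minus {} = {gold,blue,green,red,pink}

{gold,blue,green,red,pink}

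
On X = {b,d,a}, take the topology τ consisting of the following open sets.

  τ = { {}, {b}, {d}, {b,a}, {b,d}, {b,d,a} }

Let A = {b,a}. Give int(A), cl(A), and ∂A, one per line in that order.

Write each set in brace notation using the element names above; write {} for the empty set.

opens ⊆ A: {}, {b}, {b,a}; union → int = {b,a}
complement {d}; its interior {d}; cl(A) = X∖{d} = {b,a}
boundary = {b,a} ∖ {b,a} = {}

int(A) = {b,a}
cl(A)  = {b,a}
∂A     = {}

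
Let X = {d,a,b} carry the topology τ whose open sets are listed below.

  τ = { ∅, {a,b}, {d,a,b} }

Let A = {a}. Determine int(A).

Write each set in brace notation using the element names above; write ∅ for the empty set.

∅

open subsets of A: ∅; so int(A) = ∅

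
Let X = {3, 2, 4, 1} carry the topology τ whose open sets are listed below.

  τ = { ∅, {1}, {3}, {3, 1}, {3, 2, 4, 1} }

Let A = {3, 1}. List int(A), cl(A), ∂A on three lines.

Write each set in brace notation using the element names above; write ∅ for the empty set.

interior: largest open inside A is {3, 1} (from ∅, {3}, {1}, {3, 1})
cl via duality: int({2, 4}) = ∅, so X∖∅ = {3, 2, 4, 1}
cl∖int = {2, 4}

int(A) = {3, 1}
cl(A)  = {3, 2, 4, 1}
∂A     = {2, 4}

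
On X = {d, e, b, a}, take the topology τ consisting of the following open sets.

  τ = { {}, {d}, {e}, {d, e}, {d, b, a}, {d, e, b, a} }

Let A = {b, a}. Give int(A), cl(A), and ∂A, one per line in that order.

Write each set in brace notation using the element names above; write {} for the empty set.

int(A) = {}
cl(A)  = {b, a}
∂A     = {b, a}

interior: largest open inside A is {} (from {})
cl via duality: int({d, e}) = {d, e}, so X∖{d, e} = {b, a}
cl∖int = {b, a}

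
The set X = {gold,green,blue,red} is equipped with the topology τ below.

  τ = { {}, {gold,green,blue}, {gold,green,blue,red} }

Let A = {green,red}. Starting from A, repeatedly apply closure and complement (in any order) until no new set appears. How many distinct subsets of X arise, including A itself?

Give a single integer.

4

X∖A={gold,blue}, int(X∖A)={}, hence cl(A)={gold,green,blue,red}
Orbit (k=closure, c=complement):
  1. A     = {green,red}
  2. kA    = {gold,green,blue,red}
  3. cA    = {gold,blue}
  4. ckA   = {}
(closed under both — stop)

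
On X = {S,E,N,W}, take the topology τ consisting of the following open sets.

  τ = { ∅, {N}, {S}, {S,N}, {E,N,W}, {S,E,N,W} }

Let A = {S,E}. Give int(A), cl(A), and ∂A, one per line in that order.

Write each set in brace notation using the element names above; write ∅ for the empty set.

open subsets of A: ∅, {S}; so int(A) = {S}
closure: X∖int(X∖A) = X∖{N} = {S,E,W}
∂A = {S,E,W} minus {S} = {E,W}

int(A) = {S}
cl(A)  = {S,E,W}
∂A     = {E,W}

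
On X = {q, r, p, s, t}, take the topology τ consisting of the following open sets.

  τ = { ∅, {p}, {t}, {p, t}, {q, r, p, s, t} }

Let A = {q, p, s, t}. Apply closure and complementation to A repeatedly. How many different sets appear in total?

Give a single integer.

complement {r}; its interior ∅; cl(A) = X∖∅ = {q, r, p, s, t}
With k = closure, c = complement:
  1. A     = {q, p, s, t}
  2. kA    = {q, r, p, s, t}
  3. cA    = {r}
  4. ckA   = ∅
  5. kcA   = {q, r, s}
  6. ckcA  = {p, t}
k, c of each give nothing new

6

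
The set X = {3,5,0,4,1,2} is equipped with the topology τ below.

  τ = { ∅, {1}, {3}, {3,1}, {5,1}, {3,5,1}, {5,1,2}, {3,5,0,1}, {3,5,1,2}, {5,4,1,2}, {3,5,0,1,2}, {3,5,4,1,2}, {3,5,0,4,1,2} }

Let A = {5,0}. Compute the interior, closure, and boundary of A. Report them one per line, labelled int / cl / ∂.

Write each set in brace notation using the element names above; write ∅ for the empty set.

int(A) = ∅
cl(A)  = {5,0,4,2}
∂A     = {5,0,4,2}

U open, U⊆A: ∅. int(A) = ⋃ = ∅
X∖A={3,4,1,2}, int(X∖A)={3,1}, hence cl(A)={5,0,4,2}
∂A: remove int from cl → {5,0,4,2}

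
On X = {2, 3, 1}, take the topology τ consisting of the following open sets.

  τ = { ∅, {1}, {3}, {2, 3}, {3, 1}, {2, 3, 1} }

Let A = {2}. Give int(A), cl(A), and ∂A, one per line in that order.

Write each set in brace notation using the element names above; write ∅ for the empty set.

interior: largest open inside A is ∅ (from ∅)
cl via duality: int({3, 1}) = {3, 1}, so X∖{3, 1} = {2}
cl∖int = {2}

int(A) = ∅
cl(A)  = {2}
∂A     = {2}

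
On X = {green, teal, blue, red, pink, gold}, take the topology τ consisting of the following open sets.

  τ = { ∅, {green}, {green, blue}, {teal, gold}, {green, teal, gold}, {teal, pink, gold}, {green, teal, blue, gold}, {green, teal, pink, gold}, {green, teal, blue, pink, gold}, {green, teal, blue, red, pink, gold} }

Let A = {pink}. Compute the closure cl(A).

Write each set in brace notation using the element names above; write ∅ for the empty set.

{red, pink}

cl via duality: int({green, teal, blue, red, gold}) = {green, teal, blue, gold}, so X∖{green, teal, blue, gold} = {red, pink}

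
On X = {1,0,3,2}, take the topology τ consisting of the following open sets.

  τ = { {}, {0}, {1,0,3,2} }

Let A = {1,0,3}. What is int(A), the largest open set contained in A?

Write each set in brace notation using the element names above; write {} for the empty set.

interior: largest open inside A is {0} (from {}, {0})

{0}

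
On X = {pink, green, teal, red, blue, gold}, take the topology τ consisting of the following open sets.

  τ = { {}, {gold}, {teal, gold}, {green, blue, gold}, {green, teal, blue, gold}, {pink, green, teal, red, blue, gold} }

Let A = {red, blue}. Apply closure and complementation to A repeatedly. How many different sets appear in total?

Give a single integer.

6

X∖A={pink, green, teal, gold}, int(X∖A)={teal, gold}, hence cl(A)={pink, green, red, blue}
Orbit (k=closure, c=complement):
  1. A     = {red, blue}
  2. kA    = {pink, green, red, blue}
  3. cA    = {pink, green, teal, gold}
  4. ckA   = {teal, gold}
  5. kcA   = {pink, green, teal, red, blue, gold}
  6. ckcA  = {}
(closed under both — stop)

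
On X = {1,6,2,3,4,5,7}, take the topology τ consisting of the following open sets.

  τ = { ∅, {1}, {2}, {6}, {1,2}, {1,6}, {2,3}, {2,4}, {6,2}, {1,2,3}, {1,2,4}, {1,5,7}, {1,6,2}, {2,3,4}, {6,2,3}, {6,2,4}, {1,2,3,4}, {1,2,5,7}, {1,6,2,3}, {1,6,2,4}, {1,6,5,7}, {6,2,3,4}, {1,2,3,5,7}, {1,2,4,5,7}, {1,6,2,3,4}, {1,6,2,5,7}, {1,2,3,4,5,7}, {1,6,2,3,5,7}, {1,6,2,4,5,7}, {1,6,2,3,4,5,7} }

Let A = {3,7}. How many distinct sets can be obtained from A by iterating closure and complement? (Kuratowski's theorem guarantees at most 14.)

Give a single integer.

6

X∖A={1,6,2,4,5}, int(X∖A)={1,6,2,4}, hence cl(A)={3,5,7}
Orbit (k=closure, c=complement):
  1. A     = {3,7}
  2. kA    = {3,5,7}
  3. cA    = {1,6,2,4,5}
  4. ckA   = {1,6,2,4}
  5. kcA   = {1,6,2,3,4,5,7}
  6. ckcA  = ∅
(closed under both — stop)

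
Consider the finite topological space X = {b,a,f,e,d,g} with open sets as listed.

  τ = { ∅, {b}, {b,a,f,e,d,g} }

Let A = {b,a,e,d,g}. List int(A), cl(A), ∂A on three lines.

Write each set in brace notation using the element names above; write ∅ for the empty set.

interior: largest open inside A is {b} (from ∅, {b})
cl via duality: int({f}) = ∅, so X∖∅ = {b,a,f,e,d,g}
cl∖int = {a,f,e,d,g}

int(A) = {b}
cl(A)  = {b,a,f,e,d,g}
∂A     = {a,f,e,d,g}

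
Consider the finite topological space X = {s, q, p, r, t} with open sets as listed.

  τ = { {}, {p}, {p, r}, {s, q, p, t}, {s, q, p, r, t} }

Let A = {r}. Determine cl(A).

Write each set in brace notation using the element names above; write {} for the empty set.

closure: X∖int(X∖A) = X∖{s, q, p, t} = {r}

{r}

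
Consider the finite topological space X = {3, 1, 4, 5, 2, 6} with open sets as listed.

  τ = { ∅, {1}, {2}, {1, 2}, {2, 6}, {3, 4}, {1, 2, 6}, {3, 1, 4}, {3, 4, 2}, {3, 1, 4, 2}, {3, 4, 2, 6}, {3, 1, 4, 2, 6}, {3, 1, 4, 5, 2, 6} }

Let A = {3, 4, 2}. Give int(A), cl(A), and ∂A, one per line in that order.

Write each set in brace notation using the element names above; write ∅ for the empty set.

interior: largest open inside A is {3, 4, 2} (from ∅, {2}, {3, 4}, {3, 4, 2})
cl via duality: int({1, 5, 6}) = {1}, so X∖{1} = {3, 4, 5, 2, 6}
cl∖int = {5, 6}

int(A) = {3, 4, 2}
cl(A)  = {3, 4, 5, 2, 6}
∂A     = {5, 6}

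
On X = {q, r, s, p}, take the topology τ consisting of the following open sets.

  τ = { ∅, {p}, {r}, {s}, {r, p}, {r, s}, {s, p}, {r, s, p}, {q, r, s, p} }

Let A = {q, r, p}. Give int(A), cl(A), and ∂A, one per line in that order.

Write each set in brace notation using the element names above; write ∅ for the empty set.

opens ⊆ A: ∅, {r}, {p}, {r, p}; union → int = {r, p}
complement {s}; its interior {s}; cl(A) = X∖{s} = {q, r, p}
boundary = {q, r, p} ∖ {r, p} = {q}

int(A) = {r, p}
cl(A)  = {q, r, p}
∂A     = {q}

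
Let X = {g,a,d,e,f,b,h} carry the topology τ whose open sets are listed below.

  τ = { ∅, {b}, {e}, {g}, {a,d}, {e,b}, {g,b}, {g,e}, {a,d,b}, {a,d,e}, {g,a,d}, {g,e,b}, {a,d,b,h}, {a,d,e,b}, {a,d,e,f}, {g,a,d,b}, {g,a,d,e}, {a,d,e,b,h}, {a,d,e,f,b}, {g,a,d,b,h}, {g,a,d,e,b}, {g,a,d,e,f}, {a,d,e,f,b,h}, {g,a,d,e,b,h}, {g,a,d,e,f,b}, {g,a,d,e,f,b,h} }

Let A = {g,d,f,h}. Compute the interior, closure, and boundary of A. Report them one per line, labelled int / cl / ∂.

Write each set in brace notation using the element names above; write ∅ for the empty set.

opens ⊆ A: ∅, {g}; union → int = {g}
complement {a,e,b}; its interior {e,b}; cl(A) = X∖{e,b} = {g,a,d,f,h}
boundary = {g,a,d,f,h} ∖ {g} = {a,d,f,h}

int(A) = {g}
cl(A)  = {g,a,d,f,h}
∂A     = {a,d,f,h}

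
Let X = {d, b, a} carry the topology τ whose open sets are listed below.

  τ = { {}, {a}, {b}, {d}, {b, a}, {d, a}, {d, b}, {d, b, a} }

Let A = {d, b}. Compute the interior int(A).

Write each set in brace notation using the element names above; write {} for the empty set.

{d, b}

interior: largest open inside A is {d, b} (from {}, {b}, {d}, {d, b})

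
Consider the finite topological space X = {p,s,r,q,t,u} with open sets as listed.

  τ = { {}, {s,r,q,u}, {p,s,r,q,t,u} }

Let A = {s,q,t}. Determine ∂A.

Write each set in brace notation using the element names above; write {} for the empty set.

{p,s,r,q,t,u}

open subsets of A: {}; so int(A) = {}
closure: X∖int(X∖A) = X∖{} = {p,s,r,q,t,u}
∂A = {p,s,r,q,t,u} minus {} = {p,s,r,q,t,u}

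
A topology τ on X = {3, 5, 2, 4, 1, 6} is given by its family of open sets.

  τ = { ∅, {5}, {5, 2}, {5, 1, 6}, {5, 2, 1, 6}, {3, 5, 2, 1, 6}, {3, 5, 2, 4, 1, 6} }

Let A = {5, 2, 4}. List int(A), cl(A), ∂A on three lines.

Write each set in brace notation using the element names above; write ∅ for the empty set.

int(A) = {5, 2}
cl(A)  = {3, 5, 2, 4, 1, 6}
∂A     = {3, 4, 1, 6}

open subsets of A: ∅, {5}, {5, 2}; so int(A) = {5, 2}
closure: X∖int(X∖A) = X∖∅ = {3, 5, 2, 4, 1, 6}
∂A = {3, 5, 2, 4, 1, 6} minus {5, 2} = {3, 4, 1, 6}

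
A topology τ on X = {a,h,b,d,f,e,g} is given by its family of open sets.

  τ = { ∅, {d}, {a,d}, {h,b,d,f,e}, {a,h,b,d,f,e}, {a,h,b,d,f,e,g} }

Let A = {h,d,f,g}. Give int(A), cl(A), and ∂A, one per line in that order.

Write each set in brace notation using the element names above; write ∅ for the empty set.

int(A) = {d}
cl(A)  = {a,h,b,d,f,e,g}
∂A     = {a,h,b,f,e,g}

U open, U⊆A: ∅, {d}. int(A) = ⋃ = {d}
X∖A={a,b,e}, int(X∖A)=∅, hence cl(A)={a,h,b,d,f,e,g}
∂A: remove int from cl → {a,h,b,f,e,g}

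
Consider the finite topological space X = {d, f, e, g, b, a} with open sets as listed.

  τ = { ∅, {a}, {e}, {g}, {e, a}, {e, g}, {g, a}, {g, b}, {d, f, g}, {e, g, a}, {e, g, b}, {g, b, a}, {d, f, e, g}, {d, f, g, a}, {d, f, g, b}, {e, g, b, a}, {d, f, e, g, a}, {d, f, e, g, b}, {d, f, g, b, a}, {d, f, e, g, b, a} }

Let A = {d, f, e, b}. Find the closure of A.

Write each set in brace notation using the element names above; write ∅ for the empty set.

closure: X∖int(X∖A) = X∖{g, a} = {d, f, e, b}

{d, f, e, b}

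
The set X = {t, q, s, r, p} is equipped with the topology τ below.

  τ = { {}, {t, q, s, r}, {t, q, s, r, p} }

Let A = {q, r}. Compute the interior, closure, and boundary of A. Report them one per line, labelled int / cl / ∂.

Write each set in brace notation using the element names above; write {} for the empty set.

opens ⊆ A: {}; union → int = {}
complement {t, s, p}; its interior {}; cl(A) = X∖{} = {t, q, s, r, p}
boundary = {t, q, s, r, p} ∖ {} = {t, q, s, r, p}

int(A) = {}
cl(A)  = {t, q, s, r, p}
∂A     = {t, q, s, r, p}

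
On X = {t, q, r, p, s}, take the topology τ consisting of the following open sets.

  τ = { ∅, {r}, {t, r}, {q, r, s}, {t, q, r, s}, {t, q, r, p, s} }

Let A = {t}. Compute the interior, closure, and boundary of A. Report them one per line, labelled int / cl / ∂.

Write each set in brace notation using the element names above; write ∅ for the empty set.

int(A) = ∅
cl(A)  = {t, p}
∂A     = {t, p}

U open, U⊆A: ∅. int(A) = ⋃ = ∅
X∖A={q, r, p, s}, int(X∖A)={q, r, s}, hence cl(A)={t, p}
∂A: remove int from cl → {t, p}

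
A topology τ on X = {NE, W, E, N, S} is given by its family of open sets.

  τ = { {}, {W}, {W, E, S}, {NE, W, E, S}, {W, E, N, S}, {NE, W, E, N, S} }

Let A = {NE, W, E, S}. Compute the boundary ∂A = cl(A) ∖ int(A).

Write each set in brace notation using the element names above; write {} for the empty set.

interior: largest open inside A is {NE, W, E, S} (from {}, {W}, {W, E, S}, {NE, W, E, S})
cl via duality: int({N}) = {}, so X∖{} = {NE, W, E, N, S}
cl∖int = {N}

{N}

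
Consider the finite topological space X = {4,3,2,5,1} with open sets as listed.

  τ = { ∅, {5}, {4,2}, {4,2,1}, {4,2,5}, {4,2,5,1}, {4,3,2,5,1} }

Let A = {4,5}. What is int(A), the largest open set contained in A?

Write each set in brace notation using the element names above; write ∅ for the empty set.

{5}

open subsets of A: ∅, {5}; so int(A) = {5}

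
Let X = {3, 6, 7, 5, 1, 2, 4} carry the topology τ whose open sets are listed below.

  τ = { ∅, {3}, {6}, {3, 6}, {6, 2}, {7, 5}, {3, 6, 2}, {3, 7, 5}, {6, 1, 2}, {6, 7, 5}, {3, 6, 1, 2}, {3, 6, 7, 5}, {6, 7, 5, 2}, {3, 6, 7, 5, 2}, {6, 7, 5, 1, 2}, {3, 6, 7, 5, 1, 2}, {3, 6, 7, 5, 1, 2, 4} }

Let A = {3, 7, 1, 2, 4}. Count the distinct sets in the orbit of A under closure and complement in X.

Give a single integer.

12

complement {6, 5}; its interior {6}; cl(A) = X∖{6} = {3, 7, 5, 1, 2, 4}
With k = closure, c = complement:
  1. A     = {3, 7, 1, 2, 4}
  2. kA    = {3, 7, 5, 1, 2, 4}
  3. cA    = {6, 5}
  4. ckA   = {6}
  5. kcA   = {6, 7, 5, 1, 2, 4}
  6. kckA  = {6, 1, 2, 4}
  7. ckcA  = {3}
  8. ckckA = {3, 7, 5}
  9. kckcA = {3, 4}
  10. kckckA = {3, 7, 5, 4}
  11. ckckcA = {6, 7, 5, 1, 2}
  12. ckckckA = {6, 1, 2}
k, c of each give nothing new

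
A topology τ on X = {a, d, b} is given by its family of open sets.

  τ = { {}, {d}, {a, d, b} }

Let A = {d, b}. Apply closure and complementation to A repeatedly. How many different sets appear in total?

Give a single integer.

complement {a}; its interior {}; cl(A) = X∖{} = {a, d, b}
With k = closure, c = complement:
  1. A     = {d, b}
  2. kA    = {a, d, b}
  3. cA    = {a}
  4. ckA   = {}
  5. kcA   = {a, b}
  6. ckcA  = {d}
k, c of each give nothing new

6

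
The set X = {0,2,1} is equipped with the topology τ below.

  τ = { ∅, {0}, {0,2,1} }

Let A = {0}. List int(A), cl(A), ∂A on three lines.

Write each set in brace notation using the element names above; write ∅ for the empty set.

int(A) = {0}
cl(A)  = {0,2,1}
∂A     = {2,1}

opens ⊆ A: ∅, {0}; union → int = {0}
complement {2,1}; its interior ∅; cl(A) = X∖∅ = {0,2,1}
boundary = {0,2,1} ∖ {0} = {2,1}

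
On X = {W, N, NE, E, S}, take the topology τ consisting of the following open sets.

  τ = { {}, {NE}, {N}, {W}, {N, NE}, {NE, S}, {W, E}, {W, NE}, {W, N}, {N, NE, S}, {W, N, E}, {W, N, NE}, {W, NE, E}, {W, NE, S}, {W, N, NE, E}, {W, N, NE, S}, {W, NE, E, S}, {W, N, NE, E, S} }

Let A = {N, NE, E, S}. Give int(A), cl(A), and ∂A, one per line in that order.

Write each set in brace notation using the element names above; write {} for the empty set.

int(A) = {N, NE, S}
cl(A)  = {N, NE, E, S}
∂A     = {E}

opens ⊆ A: {}, {N}, {NE}, {NE, S}, {N, NE}, {N, NE, S}; union → int = {N, NE, S}
complement {W}; its interior {W}; cl(A) = X∖{W} = {N, NE, E, S}
boundary = {N, NE, E, S} ∖ {N, NE, S} = {E}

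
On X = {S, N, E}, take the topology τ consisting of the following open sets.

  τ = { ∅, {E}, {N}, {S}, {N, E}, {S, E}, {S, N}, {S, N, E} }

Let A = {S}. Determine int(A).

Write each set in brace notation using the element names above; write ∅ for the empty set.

U open, U⊆A: ∅, {S}. int(A) = ⋃ = {S}

{S}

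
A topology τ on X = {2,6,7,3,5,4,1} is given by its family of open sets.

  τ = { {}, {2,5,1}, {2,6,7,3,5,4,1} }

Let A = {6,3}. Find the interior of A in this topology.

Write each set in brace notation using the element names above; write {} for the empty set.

U open, U⊆A: {}. int(A) = ⋃ = {}

{}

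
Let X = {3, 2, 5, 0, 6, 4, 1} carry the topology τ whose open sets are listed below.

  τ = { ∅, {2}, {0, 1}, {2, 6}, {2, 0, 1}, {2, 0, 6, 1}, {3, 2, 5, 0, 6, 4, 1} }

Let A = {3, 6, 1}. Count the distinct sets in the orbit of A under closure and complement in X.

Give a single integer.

10

cl via duality: int({2, 5, 0, 4}) = {2}, so X∖{2} = {3, 5, 0, 6, 4, 1}
Write k for closure, c for complement:
  1. A     = {3, 6, 1}
  2. kA    = {3, 5, 0, 6, 4, 1}
  3. cA    = {2, 5, 0, 4}
  4. ckA   = {2}
  5. kcA   = {3, 2, 5, 0, 6, 4, 1}
  6. kckA  = {3, 2, 5, 6, 4}
  7. ckcA  = ∅
  8. ckckA = {0, 1}
  9. kckckA = {3, 5, 0, 4, 1}
  10. ckckckA = {2, 6}
applying k or c yields no new set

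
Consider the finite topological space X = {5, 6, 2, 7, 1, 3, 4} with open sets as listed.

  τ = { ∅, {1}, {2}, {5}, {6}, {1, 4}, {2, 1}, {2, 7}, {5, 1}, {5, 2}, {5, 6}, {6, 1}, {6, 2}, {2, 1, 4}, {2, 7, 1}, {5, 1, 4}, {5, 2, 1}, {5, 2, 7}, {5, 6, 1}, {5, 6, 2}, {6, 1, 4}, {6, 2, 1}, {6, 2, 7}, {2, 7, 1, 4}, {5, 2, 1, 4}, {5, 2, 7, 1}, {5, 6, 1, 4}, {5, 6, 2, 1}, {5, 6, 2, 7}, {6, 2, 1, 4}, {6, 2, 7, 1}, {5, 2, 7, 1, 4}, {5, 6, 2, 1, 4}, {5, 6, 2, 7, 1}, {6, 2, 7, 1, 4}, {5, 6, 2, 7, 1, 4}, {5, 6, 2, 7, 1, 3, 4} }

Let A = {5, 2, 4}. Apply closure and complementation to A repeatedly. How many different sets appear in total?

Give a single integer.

cl via duality: int({6, 7, 1, 3}) = {6, 1}, so X∖{6, 1} = {5, 2, 7, 3, 4}
Write k for closure, c for complement:
  1. A     = {5, 2, 4}
  2. kA    = {5, 2, 7, 3, 4}
  3. cA    = {6, 7, 1, 3}
  4. ckA   = {6, 1}
  5. kcA   = {6, 7, 1, 3, 4}
  6. kckA  = {6, 1, 3, 4}
  7. ckcA  = {5, 2}
  8. ckckA = {5, 2, 7}
  9. kckcA = {5, 2, 7, 3}
  10. ckckcA = {6, 1, 4}
applying k or c yields no new set

10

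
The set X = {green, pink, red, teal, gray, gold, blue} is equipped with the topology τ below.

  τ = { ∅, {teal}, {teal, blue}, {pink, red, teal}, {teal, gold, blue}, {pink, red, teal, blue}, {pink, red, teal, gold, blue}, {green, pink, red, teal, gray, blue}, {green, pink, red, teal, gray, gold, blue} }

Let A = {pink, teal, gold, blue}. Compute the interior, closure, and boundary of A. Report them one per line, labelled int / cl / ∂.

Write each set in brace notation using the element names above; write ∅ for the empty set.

open subsets of A: ∅, {teal}, {teal, blue}, {teal, gold, blue}; so int(A) = {teal, gold, blue}
closure: X∖int(X∖A) = X∖∅ = {green, pink, red, teal, gray, gold, blue}
∂A = {green, pink, red, teal, gray, gold, blue} minus {teal, gold, blue} = {green, pink, red, gray}

int(A) = {teal, gold, blue}
cl(A)  = {green, pink, red, teal, gray, gold, blue}
∂A     = {green, pink, red, gray}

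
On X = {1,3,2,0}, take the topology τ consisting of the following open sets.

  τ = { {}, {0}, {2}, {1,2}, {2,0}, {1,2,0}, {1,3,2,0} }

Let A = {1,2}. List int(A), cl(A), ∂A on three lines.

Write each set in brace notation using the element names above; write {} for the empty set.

interior: largest open inside A is {1,2} (from {}, {2}, {1,2})
cl via duality: int({3,0}) = {0}, so X∖{0} = {1,3,2}
cl∖int = {3}

int(A) = {1,2}
cl(A)  = {1,3,2}
∂A     = {3}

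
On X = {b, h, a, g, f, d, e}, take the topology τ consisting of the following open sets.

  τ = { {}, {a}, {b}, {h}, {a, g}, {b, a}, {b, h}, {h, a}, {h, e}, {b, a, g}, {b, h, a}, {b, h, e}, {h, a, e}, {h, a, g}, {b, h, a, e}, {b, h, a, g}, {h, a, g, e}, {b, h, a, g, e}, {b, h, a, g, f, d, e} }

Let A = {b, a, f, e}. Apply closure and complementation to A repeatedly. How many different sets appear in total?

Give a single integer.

10

closure: X∖int(X∖A) = X∖{h} = {b, a, g, f, d, e}
Let k=closure and c=complement:
  1. A     = {b, a, f, e}
  2. kA    = {b, a, g, f, d, e}
  3. cA    = {h, g, d}
  4. ckA   = {h}
  5. kcA   = {h, g, f, d, e}
  6. kckA  = {h, f, d, e}
  7. ckcA  = {b, a}
  8. ckckA = {b, a, g}
  9. kckcA = {b, a, g, f, d}
  10. ckckcA = {h, e}
— saturated at 10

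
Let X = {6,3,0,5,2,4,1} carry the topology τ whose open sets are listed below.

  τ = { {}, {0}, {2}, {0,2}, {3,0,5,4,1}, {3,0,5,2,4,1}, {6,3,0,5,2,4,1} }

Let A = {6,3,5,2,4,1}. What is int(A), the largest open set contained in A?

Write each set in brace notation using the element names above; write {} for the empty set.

{2}

interior: largest open inside A is {2} (from {}, {2})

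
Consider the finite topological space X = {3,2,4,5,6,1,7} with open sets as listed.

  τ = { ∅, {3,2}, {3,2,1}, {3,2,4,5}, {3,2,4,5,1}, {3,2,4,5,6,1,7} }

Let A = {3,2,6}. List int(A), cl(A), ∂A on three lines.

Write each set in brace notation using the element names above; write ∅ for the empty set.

int(A) = {3,2}
cl(A)  = {3,2,4,5,6,1,7}
∂A     = {4,5,6,1,7}

interior: largest open inside A is {3,2} (from ∅, {3,2})
cl via duality: int({4,5,1,7}) = ∅, so X∖∅ = {3,2,4,5,6,1,7}
cl∖int = {4,5,6,1,7}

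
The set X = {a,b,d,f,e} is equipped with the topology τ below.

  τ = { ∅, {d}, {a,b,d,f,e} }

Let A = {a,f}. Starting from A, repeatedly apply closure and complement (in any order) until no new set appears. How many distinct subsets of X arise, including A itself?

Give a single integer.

X∖A={b,d,e}, int(X∖A)={d}, hence cl(A)={a,b,f,e}
Orbit (k=closure, c=complement):
  1. A     = {a,f}
  2. kA    = {a,b,f,e}
  3. cA    = {b,d,e}
  4. ckA   = {d}
  5. kcA   = {a,b,d,f,e}
  6. ckcA  = ∅
(closed under both — stop)

6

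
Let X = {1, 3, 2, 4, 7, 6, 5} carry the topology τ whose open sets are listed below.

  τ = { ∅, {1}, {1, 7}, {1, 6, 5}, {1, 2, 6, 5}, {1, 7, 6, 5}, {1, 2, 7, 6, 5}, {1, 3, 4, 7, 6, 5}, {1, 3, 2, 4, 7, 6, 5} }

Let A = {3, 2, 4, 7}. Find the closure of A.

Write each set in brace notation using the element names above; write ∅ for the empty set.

{3, 2, 4, 7}

complement {1, 6, 5}; its interior {1, 6, 5}; cl(A) = X∖{1, 6, 5} = {3, 2, 4, 7}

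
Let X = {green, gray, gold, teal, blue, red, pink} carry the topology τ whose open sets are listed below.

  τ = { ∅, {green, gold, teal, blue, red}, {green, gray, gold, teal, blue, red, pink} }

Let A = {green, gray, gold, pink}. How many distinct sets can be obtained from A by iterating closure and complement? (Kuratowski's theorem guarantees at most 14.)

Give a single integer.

4

closure: X∖int(X∖A) = X∖∅ = {green, gray, gold, teal, blue, red, pink}
Let k=closure and c=complement:
  1. A     = {green, gray, gold, pink}
  2. kA    = {green, gray, gold, teal, blue, red, pink}
  3. cA    = {teal, blue, red}
  4. ckA   = ∅
— saturated at 4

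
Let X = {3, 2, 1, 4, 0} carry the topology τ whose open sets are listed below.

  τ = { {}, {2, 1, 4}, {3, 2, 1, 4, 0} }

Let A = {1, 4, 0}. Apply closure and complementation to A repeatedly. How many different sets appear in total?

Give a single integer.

4

X∖A={3, 2}, int(X∖A)={}, hence cl(A)={3, 2, 1, 4, 0}
Orbit (k=closure, c=complement):
  1. A     = {1, 4, 0}
  2. kA    = {3, 2, 1, 4, 0}
  3. cA    = {3, 2}
  4. ckA   = {}
(closed under both — stop)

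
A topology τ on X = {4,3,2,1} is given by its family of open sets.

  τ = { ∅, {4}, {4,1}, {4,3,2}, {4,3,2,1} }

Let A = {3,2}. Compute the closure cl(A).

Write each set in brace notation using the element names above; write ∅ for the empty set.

{3,2}

cl via duality: int({4,1}) = {4,1}, so X∖{4,1} = {3,2}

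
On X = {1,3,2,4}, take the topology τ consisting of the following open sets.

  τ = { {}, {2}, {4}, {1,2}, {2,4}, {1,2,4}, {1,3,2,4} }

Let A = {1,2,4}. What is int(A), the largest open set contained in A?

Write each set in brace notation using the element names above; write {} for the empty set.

opens ⊆ A: {}, {2}, {4}, {1,2}, {2,4}, {1,2,4}; union → int = {1,2,4}

{1,2,4}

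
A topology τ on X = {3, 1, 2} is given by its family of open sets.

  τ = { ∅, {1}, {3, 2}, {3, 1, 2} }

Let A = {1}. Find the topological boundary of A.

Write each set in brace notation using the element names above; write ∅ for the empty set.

∅

interior: largest open inside A is {1} (from ∅, {1})
cl via duality: int({3, 2}) = {3, 2}, so X∖{3, 2} = {1}
cl∖int = ∅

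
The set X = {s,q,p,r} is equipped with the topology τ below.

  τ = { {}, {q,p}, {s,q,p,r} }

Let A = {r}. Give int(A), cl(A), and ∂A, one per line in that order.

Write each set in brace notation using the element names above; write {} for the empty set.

interior: largest open inside A is {} (from {})
cl via duality: int({s,q,p}) = {q,p}, so X∖{q,p} = {s,r}
cl∖int = {s,r}

int(A) = {}
cl(A)  = {s,r}
∂A     = {s,r}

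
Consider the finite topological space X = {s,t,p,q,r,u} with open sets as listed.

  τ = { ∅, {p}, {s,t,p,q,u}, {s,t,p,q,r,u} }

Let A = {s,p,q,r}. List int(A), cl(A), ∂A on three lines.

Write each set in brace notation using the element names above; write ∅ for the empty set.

open subsets of A: ∅, {p}; so int(A) = {p}
closure: X∖int(X∖A) = X∖∅ = {s,t,p,q,r,u}
∂A = {s,t,p,q,r,u} minus {p} = {s,t,q,r,u}

int(A) = {p}
cl(A)  = {s,t,p,q,r,u}
∂A     = {s,t,q,r,u}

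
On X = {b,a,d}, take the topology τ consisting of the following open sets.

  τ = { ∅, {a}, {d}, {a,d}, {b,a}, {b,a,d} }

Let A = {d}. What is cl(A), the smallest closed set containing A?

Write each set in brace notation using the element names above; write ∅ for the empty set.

cl via duality: int({b,a}) = {b,a}, so X∖{b,a} = {d}

{d}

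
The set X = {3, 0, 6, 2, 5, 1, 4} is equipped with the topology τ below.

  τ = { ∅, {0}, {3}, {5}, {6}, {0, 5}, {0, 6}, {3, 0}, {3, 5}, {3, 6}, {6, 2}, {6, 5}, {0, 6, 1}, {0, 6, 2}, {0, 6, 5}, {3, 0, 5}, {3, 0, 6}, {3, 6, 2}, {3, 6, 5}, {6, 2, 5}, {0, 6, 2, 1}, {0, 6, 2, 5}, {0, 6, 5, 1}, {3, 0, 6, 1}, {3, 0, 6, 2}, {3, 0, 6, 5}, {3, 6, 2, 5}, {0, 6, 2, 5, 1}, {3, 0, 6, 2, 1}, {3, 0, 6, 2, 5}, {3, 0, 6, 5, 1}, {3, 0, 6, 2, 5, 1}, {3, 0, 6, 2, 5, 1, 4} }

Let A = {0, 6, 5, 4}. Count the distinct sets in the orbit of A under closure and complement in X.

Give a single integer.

complement {3, 2, 1}; its interior {3}; cl(A) = X∖{3} = {0, 6, 2, 5, 1, 4}
With k = closure, c = complement:
  1. A     = {0, 6, 5, 4}
  2. kA    = {0, 6, 2, 5, 1, 4}
  3. cA    = {3, 2, 1}
  4. ckA   = {3}
  5. kcA   = {3, 2, 1, 4}
  6. kckA  = {3, 4}
  7. ckcA  = {0, 6, 5}
  8. ckckA = {0, 6, 2, 5, 1}
k, c of each give nothing new

8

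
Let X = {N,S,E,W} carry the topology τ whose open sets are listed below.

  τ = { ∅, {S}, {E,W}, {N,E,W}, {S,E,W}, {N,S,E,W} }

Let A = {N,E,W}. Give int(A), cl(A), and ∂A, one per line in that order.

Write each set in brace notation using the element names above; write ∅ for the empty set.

int(A) = {N,E,W}
cl(A)  = {N,E,W}
∂A     = ∅

opens ⊆ A: ∅, {E,W}, {N,E,W}; union → int = {N,E,W}
complement {S}; its interior {S}; cl(A) = X∖{S} = {N,E,W}
boundary = {N,E,W} ∖ {N,E,W} = ∅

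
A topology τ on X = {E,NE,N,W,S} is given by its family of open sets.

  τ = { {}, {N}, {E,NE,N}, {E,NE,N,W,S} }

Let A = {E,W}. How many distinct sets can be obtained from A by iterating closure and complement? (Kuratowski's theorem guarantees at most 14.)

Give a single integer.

6

complement {NE,N,S}; its interior {N}; cl(A) = X∖{N} = {E,NE,W,S}
With k = closure, c = complement:
  1. A     = {E,W}
  2. kA    = {E,NE,W,S}
  3. cA    = {NE,N,S}
  4. ckA   = {N}
  5. kcA   = {E,NE,N,W,S}
  6. ckcA  = {}
k, c of each give nothing new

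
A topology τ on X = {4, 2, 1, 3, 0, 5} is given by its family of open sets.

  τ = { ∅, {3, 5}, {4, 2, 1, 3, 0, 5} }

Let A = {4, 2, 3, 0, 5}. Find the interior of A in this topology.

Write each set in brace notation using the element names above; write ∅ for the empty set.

opens ⊆ A: ∅, {3, 5}; union → int = {3, 5}

{3, 5}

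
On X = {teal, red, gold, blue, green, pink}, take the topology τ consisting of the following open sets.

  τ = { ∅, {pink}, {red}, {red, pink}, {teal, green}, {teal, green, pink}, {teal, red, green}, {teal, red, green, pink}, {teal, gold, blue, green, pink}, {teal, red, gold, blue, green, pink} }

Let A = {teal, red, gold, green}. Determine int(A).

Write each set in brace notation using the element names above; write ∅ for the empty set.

opens ⊆ A: ∅, {red}, {teal, green}, {teal, red, green}; union → int = {teal, red, green}

{teal, red, green}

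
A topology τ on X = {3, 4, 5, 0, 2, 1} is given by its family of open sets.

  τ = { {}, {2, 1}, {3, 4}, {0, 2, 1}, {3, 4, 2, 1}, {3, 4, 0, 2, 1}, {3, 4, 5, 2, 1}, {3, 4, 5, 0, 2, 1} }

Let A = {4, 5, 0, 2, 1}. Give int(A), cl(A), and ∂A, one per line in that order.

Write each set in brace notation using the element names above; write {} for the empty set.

int(A) = {0, 2, 1}
cl(A)  = {3, 4, 5, 0, 2, 1}
∂A     = {3, 4, 5}

open subsets of A: {}, {2, 1}, {0, 2, 1}; so int(A) = {0, 2, 1}
closure: X∖int(X∖A) = X∖{} = {3, 4, 5, 0, 2, 1}
∂A = {3, 4, 5, 0, 2, 1} minus {0, 2, 1} = {3, 4, 5}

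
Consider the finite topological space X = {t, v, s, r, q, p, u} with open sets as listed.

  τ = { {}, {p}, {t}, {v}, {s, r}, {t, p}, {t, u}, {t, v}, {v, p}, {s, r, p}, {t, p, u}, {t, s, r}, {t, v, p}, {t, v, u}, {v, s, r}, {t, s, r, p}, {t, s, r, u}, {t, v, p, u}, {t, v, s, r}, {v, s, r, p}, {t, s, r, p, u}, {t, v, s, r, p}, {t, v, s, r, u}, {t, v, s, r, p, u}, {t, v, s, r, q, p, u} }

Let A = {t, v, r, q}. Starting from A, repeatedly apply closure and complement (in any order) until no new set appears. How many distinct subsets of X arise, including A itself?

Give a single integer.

closure: X∖int(X∖A) = X∖{p} = {t, v, s, r, q, u}
Let k=closure and c=complement:
  1. A     = {t, v, r, q}
  2. kA    = {t, v, s, r, q, u}
  3. cA    = {s, p, u}
  4. ckA   = {p}
  5. kcA   = {s, r, q, p, u}
  6. kckA  = {q, p}
  7. ckcA  = {t, v}
  8. ckckA = {t, v, s, r, u}
  9. kckcA = {t, v, q, u}
  10. ckckcA = {s, r, p}
  11. kckckcA = {s, r, q, p}
  12. ckckckcA = {t, v, u}
— saturated at 12

12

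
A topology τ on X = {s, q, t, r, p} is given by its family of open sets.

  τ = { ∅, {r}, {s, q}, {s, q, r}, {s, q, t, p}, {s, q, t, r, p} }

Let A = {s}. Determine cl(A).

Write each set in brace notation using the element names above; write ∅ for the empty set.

{s, q, t, p}

closure: X∖int(X∖A) = X∖{r} = {s, q, t, p}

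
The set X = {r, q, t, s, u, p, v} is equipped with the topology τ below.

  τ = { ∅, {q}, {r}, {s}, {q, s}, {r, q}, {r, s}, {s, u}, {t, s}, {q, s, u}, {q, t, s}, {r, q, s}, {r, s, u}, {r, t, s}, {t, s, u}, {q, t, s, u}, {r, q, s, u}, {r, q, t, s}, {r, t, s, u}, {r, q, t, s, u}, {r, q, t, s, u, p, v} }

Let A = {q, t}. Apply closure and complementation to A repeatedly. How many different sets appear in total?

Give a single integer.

X∖A={r, s, u, p, v}, int(X∖A)={r, s, u}, hence cl(A)={q, t, p, v}
Orbit (k=closure, c=complement):
  1. A     = {q, t}
  2. kA    = {q, t, p, v}
  3. cA    = {r, s, u, p, v}
  4. ckA   = {r, s, u}
  5. kcA   = {r, t, s, u, p, v}
  6. ckcA  = {q}
  7. kckcA = {q, p, v}
  8. ckckcA = {r, t, s, u}
(closed under both — stop)

8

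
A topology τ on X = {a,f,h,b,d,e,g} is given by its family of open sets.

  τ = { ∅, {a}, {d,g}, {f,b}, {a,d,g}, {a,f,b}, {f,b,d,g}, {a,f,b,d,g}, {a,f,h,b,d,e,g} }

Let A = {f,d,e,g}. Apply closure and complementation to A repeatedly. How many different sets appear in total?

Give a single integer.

closure: X∖int(X∖A) = X∖{a} = {f,h,b,d,e,g}
Let k=closure and c=complement:
  1. A     = {f,d,e,g}
  2. kA    = {f,h,b,d,e,g}
  3. cA    = {a,h,b}
  4. ckA   = {a}
  5. kcA   = {a,f,h,b,e}
  6. kckA  = {a,h,e}
  7. ckcA  = {d,g}
  8. ckckA = {f,b,d,g}
  9. kckcA = {h,d,e,g}
  10. ckckcA = {a,f,b}
— saturated at 10

10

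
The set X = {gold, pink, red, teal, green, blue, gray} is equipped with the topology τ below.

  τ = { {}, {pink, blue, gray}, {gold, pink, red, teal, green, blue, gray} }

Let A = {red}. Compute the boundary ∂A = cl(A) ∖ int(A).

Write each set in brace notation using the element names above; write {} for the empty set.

interior: largest open inside A is {} (from {})
cl via duality: int({gold, pink, teal, green, blue, gray}) = {pink, blue, gray}, so X∖{pink, blue, gray} = {gold, red, teal, green}
cl∖int = {gold, red, teal, green}

{gold, red, teal, green}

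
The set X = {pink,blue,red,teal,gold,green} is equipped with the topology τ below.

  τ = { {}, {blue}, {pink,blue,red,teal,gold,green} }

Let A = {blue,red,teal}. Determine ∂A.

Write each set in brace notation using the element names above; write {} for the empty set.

{pink,red,teal,gold,green}

open subsets of A: {}, {blue}; so int(A) = {blue}
closure: X∖int(X∖A) = X∖{} = {pink,blue,red,teal,gold,green}
∂A = {pink,blue,red,teal,gold,green} minus {blue} = {pink,red,teal,gold,green}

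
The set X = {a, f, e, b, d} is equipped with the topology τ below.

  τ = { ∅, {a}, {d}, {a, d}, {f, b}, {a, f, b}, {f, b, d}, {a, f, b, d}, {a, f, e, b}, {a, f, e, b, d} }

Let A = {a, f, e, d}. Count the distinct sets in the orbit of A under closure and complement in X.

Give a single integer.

8

closure: X∖int(X∖A) = X∖∅ = {a, f, e, b, d}
Let k=closure and c=complement:
  1. A     = {a, f, e, d}
  2. kA    = {a, f, e, b, d}
  3. cA    = {b}
  4. ckA   = ∅
  5. kcA   = {f, e, b}
  6. ckcA  = {a, d}
  7. kckcA = {a, e, d}
  8. ckckcA = {f, b}
— saturated at 8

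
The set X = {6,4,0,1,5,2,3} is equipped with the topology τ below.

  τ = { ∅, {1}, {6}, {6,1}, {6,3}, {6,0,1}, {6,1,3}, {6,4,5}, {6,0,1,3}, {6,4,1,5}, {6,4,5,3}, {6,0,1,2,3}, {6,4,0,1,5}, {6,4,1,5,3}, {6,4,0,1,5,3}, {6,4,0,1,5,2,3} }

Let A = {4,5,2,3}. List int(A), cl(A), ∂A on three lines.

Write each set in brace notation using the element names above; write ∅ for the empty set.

open subsets of A: ∅; so int(A) = ∅
closure: X∖int(X∖A) = X∖{6,0,1} = {4,5,2,3}
∂A = {4,5,2,3} minus ∅ = {4,5,2,3}

int(A) = ∅
cl(A)  = {4,5,2,3}
∂A     = {4,5,2,3}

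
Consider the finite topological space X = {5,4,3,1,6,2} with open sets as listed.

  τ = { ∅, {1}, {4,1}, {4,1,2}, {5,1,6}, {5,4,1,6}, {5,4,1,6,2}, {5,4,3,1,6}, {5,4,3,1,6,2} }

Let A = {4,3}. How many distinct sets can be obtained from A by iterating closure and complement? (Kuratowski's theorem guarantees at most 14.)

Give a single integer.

6

cl via duality: int({5,1,6,2}) = {5,1,6}, so X∖{5,1,6} = {4,3,2}
Write k for closure, c for complement:
  1. A     = {4,3}
  2. kA    = {4,3,2}
  3. cA    = {5,1,6,2}
  4. ckA   = {5,1,6}
  5. kcA   = {5,4,3,1,6,2}
  6. ckcA  = ∅
applying k or c yields no new set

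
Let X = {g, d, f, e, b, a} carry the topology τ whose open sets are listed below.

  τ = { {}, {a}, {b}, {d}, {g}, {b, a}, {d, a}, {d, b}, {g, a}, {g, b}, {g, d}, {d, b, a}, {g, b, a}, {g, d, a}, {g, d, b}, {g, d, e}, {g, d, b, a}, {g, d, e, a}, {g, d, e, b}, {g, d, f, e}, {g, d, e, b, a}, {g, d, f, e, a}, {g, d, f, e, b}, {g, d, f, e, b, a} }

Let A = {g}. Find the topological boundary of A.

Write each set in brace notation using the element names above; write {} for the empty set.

opens ⊆ A: {}, {g}; union → int = {g}
complement {d, f, e, b, a}; its interior {d, b, a}; cl(A) = X∖{d, b, a} = {g, f, e}
boundary = {g, f, e} ∖ {g} = {f, e}

{f, e}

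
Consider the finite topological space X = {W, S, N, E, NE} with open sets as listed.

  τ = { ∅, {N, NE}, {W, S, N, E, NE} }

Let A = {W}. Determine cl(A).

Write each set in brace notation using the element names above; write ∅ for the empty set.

X∖A={S, N, E, NE}, int(X∖A)={N, NE}, hence cl(A)={W, S, E}

{W, S, E}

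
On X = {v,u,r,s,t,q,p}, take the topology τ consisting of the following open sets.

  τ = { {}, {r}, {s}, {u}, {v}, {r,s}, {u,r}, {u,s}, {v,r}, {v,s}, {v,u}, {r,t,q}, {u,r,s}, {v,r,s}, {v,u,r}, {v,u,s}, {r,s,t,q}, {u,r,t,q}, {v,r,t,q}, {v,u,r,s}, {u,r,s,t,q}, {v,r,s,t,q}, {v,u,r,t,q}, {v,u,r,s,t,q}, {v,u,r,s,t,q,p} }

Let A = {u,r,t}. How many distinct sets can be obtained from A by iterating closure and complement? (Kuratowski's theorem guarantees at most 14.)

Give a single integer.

closure: X∖int(X∖A) = X∖{v,s} = {u,r,t,q,p}
Let k=closure and c=complement:
  1. A     = {u,r,t}
  2. kA    = {u,r,t,q,p}
  3. cA    = {v,s,q,p}
  4. ckA   = {v,s}
  5. kcA   = {v,s,t,q,p}
  6. kckA  = {v,s,p}
  7. ckcA  = {u,r}
  8. ckckA = {u,r,t,q}
— saturated at 8

8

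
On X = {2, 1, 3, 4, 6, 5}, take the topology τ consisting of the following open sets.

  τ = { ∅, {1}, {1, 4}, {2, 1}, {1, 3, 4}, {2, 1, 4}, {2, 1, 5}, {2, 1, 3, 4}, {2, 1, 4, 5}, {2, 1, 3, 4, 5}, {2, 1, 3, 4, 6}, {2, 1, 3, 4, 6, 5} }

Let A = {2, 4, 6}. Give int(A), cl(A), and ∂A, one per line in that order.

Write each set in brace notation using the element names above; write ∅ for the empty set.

int(A) = ∅
cl(A)  = {2, 3, 4, 6, 5}
∂A     = {2, 3, 4, 6, 5}

interior: largest open inside A is ∅ (from ∅)
cl via duality: int({1, 3, 5}) = {1}, so X∖{1} = {2, 3, 4, 6, 5}
cl∖int = {2, 3, 4, 6, 5}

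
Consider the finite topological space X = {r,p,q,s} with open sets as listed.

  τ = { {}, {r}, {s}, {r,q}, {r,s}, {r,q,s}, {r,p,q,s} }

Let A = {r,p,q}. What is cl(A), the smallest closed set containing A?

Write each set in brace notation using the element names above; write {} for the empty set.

closure: X∖int(X∖A) = X∖{s} = {r,p,q}

{r,p,q}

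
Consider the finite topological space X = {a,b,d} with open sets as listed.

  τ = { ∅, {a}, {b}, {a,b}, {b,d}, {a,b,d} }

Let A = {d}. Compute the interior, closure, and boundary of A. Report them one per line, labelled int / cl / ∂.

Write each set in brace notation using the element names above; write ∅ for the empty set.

int(A) = ∅
cl(A)  = {d}
∂A     = {d}

interior: largest open inside A is ∅ (from ∅)
cl via duality: int({a,b}) = {a,b}, so X∖{a,b} = {d}
cl∖int = {d}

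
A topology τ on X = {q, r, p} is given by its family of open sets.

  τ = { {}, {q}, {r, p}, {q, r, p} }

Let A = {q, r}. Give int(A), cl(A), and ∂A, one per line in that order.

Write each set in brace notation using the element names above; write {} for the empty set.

int(A) = {q}
cl(A)  = {q, r, p}
∂A     = {r, p}

opens ⊆ A: {}, {q}; union → int = {q}
complement {p}; its interior {}; cl(A) = X∖{} = {q, r, p}
boundary = {q, r, p} ∖ {q} = {r, p}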